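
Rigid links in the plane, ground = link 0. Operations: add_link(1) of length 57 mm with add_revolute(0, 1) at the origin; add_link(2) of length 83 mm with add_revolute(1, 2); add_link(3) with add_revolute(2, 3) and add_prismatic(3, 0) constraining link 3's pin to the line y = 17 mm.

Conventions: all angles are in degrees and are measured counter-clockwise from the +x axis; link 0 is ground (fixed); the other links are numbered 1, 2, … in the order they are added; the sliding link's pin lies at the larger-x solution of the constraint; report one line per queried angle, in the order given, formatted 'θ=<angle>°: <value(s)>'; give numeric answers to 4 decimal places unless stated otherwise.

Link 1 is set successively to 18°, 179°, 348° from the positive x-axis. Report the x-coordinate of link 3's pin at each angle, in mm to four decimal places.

geometry: r = 57 mm, L = 83 mm, e = 17 mm
θ=18°: crank pin P = (r cos θ, r sin θ) = (54.210221, 17.613969)
θ=18°: h = r sin θ − e = 17.613969 − 17 = 0.613969
θ=18°: x = r cos θ + √(L² − h²) = 54.210221 + 82.997729 = 137.207951
θ=179°: crank pin P = (r cos θ, r sin θ) = (-56.991319, 0.994787)
θ=179°: h = r sin θ − e = 0.994787 − 17 = -16.005213
θ=179°: x = r cos θ + √(L² − h²) = -56.991319 + 81.442207 = 24.450889
θ=348°: crank pin P = (r cos θ, r sin θ) = (55.754413, -11.850966)
θ=348°: h = r sin θ − e = -11.850966 − 17 = -28.850966
θ=348°: x = r cos θ + √(L² − h²) = 55.754413 + 77.824300 = 133.578714

θ=18°: 137.2080
θ=179°: 24.4509
θ=348°: 133.5787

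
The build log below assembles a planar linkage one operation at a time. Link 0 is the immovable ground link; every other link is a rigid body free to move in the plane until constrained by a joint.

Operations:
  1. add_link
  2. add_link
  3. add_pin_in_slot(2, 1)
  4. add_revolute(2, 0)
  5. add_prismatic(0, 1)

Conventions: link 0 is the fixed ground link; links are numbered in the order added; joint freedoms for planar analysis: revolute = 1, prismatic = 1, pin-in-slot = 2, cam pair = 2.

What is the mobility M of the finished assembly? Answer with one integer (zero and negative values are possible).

L=1 J1=0 J2=0
add link → L=2 J1=0 J2=0
add link → L=3 J1=0 J2=0
PS@2,1 dof=2 J2 → L=3 J1=0 J2=1
R@2,0 dof=1 J1 → L=3 J1=1 J2=1
P@0,1 dof=1 J1 → L=3 J1=2 J2=1
M=3(L−1)−2J1−J2=3·2−2·2−1=1

M = 1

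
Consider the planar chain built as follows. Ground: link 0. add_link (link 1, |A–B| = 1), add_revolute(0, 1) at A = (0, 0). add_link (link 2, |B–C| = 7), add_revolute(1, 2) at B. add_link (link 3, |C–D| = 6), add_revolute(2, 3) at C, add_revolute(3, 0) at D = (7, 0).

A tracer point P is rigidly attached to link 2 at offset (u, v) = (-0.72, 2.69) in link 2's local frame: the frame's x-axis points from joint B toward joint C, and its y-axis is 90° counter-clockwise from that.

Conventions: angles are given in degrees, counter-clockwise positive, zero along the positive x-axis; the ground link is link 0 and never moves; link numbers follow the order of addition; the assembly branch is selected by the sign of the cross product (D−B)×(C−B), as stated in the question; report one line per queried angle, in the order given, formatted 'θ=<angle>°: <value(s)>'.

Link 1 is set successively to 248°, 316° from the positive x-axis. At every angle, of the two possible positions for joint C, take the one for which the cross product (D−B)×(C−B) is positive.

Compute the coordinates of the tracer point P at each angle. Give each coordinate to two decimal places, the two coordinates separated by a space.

A=(0,0), D=(7.00,0)
θ=248°: B = A + 1.00·(cos248°, sin248°) = (-0.3746, -0.9272)
θ=248°: |BD| = 7.4327
θ=248°: circle(B,7.00) ∩ circle(D,6.00): a=4.5909, h=5.2843
θ=248°:   candidates: C₊=(3.5212,4.8885) cross=39.277; C₋=(4.8396,-5.5975) cross=-39.277
θ=248°:   branch + wants cross > 0 → take C=(3.5212,4.8885) (cross=39.277)
θ=248°: ex = (C−B)/|BC| = (0.5565,0.8308); ey = (-0.8308,0.5565)
θ=248°: P = B + -0.72·ex + 2.69·ey = (-3.0102,-0.0283)
θ=316°: B = A + 1.00·(cos316°, sin316°) = (0.7193, -0.6947)
θ=316°: |BD| = 6.3190
θ=316°: circle(B,7.00) ∩ circle(D,6.00): a=4.1881, h=5.6089
θ=316°:   candidates: C₊=(4.2655,5.3406) cross=35.442; C₋=(5.4987,-5.8091) cross=-35.442
θ=316°:   branch + wants cross > 0 → take C=(4.2655,5.3406) (cross=35.442)
θ=316°: ex = (C−B)/|BC| = (0.5066,0.8622); ey = (-0.8622,0.5066)
θ=316°: P = B + -0.72·ex + 2.69·ey = (-1.9647,0.0473)

θ=248°: -3.01 -0.03
θ=316°: -1.96 0.05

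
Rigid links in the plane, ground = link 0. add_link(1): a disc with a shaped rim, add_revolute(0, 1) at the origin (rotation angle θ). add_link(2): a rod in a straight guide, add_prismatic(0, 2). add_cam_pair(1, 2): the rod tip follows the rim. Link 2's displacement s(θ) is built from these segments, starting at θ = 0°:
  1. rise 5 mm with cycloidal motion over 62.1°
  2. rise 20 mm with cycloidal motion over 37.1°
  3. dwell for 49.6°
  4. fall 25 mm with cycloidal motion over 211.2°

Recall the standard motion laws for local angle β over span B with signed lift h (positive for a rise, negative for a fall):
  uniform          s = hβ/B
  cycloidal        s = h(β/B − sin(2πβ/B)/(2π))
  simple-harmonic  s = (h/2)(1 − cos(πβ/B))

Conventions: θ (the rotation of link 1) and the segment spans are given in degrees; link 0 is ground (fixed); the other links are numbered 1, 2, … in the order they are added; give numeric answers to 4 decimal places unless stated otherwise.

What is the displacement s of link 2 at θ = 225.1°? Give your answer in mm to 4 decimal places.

segment 1 (0° to 62.1°, cycloidal, h = 5) is passed completely: s = 0.0000 + (5) = 5.0000
segment 2 (62.1° to 99.2°, cycloidal, h = 20) is passed completely: s = 5.0000 + (20) = 25.0000
segment 3 (99.2° to 148.8°, dwell): s unchanged at 25.0000
θ = 225.1° falls in segment 4 (148.8° to 360°, cycloidal, h = -25): β = 225.1 − 148.8 = 76.3°, B = 211.2°; Δs = -25·(0.3613 − sin(2π·0.3613)/(2π)) = -5.9863; s = 25.0000 − 5.9863 = 19.0137

19.0137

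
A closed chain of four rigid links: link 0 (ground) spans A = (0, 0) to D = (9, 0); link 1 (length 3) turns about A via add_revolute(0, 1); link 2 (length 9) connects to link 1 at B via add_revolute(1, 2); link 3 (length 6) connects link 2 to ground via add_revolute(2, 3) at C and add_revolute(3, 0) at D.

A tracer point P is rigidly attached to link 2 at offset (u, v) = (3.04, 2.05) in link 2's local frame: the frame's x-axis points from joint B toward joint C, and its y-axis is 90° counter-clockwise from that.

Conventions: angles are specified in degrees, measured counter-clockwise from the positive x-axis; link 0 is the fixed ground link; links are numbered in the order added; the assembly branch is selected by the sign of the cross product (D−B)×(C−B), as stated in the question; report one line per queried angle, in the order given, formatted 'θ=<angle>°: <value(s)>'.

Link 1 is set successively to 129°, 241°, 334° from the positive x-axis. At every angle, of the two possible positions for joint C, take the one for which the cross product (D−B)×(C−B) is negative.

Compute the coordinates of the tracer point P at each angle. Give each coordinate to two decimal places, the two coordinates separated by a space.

A=(0,0), D=(9.00,0)
θ=129°: B = A + 3.00·(cos129°, sin129°) = (-1.8880, 2.3314)
θ=129°: |BD| = 11.1348
θ=129°: circle(B,9.00) ∩ circle(D,6.00): a=7.5881, h=4.8395
θ=129°:   candidates: C₊=(6.5452,5.4749) cross=53.887; C₋=(4.5186,-3.9896) cross=-53.887
θ=129°:   branch - wants cross < 0 → take C=(4.5186,-3.9896) (cross=-53.887)
θ=129°: ex = (C−B)/|BC| = (0.7118,-0.7023); ey = (0.7023,0.7118)
θ=129°: P = B + 3.04·ex + 2.05·ey = (1.7158,1.6556)
θ=241°: B = A + 3.00·(cos241°, sin241°) = (-1.4544, -2.6239)
θ=241°: |BD| = 10.7787
θ=241°: circle(B,9.00) ∩ circle(D,6.00): a=7.4768, h=5.0098
θ=241°:   candidates: C₊=(4.5779,4.0553) cross=53.998; C₋=(7.0170,-5.6628) cross=-53.998
θ=241°:   branch - wants cross < 0 → take C=(7.0170,-5.6628) (cross=-53.998)
θ=241°: ex = (C−B)/|BC| = (0.9413,-0.3377); ey = (0.3377,0.9413)
θ=241°: P = B + 3.04·ex + 2.05·ey = (2.0992,-1.7208)
θ=334°: B = A + 3.00·(cos334°, sin334°) = (2.6964, -1.3151)
θ=334°: |BD| = 6.4393
θ=334°: circle(B,9.00) ∩ circle(D,6.00): a=6.7138, h=5.9937
θ=334°:   candidates: C₊=(8.0446,5.9234) cross=38.596; C₋=(10.4928,-5.8113) cross=-38.596
θ=334°:   branch - wants cross < 0 → take C=(10.4928,-5.8113) (cross=-38.596)
θ=334°: ex = (C−B)/|BC| = (0.8663,-0.4996); ey = (0.4996,0.8663)
θ=334°: P = B + 3.04·ex + 2.05·ey = (6.3540,-1.0580)

θ=129°: 1.72 1.66
θ=241°: 2.10 -1.72
θ=334°: 6.35 -1.06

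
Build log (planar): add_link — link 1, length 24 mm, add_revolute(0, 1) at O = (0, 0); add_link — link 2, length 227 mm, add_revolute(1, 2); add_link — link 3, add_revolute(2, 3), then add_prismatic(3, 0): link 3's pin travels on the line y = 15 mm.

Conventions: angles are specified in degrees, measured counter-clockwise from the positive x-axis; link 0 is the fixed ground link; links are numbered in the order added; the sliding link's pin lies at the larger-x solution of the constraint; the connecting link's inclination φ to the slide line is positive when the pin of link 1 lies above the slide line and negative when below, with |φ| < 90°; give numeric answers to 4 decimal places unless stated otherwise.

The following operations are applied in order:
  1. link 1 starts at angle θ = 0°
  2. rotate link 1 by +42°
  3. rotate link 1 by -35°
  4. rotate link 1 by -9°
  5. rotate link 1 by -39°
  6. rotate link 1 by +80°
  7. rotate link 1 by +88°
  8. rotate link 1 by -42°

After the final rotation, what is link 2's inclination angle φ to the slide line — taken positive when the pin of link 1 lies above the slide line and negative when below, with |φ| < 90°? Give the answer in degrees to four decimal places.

geometry: r = 24 mm, L = 227 mm, e = 15 mm; θ starts at 0°
rotate link 1 by +42°: θ ← 0° +42° = 42°
rotate link 1 by -35°: θ ← 42° -35° = 7°
rotate link 1 by -9°: θ ← 7° -9° = -2°
rotate link 1 by -39°: θ ← -2° -39° = -41°
rotate link 1 by +80°: θ ← -41° +80° = 39°
rotate link 1 by +88°: θ ← 39° +88° = 127°
rotate link 1 by -42°: θ ← 127° -42° = 85°
h = r sin θ − e = 23.908673 − 15 = 8.908673
sin φ = h / L = 8.908673 / 227 = 0.03924525
φ = arcsin(0.03924525) = 2.249165°

2.2492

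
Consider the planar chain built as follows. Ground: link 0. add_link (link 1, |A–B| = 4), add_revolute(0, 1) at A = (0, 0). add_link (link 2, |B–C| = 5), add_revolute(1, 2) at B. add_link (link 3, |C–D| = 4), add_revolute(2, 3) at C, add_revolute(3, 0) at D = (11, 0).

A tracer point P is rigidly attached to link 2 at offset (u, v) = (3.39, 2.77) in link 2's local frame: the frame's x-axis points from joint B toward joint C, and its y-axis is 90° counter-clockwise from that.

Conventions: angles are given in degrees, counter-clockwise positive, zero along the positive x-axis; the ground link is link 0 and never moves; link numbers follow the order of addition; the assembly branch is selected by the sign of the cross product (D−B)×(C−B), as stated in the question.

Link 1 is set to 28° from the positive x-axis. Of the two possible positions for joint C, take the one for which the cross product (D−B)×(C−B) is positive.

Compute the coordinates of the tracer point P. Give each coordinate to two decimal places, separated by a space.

A=(0,0), D=(11.00,0)
B = A + 4.00·(cos28°, sin28°) = (3.5318, 1.8779)
|BD| = 7.7007
circle(B,5.00) ∩ circle(D,4.00): a=4.4347, h=2.3094
  candidates: C₊=(8.3958,3.0361) cross=17.784; C₋=(7.2694,-1.4432) cross=-17.784
  branch + wants cross > 0 → take C=(8.3958,3.0361) (cross=17.784)
ex = (C−B)/|BC| = (0.9728,0.2316); ey = (-0.2316,0.9728)
P = B + 3.39·ex + 2.77·ey = (6.1879,5.3578)

6.19 5.36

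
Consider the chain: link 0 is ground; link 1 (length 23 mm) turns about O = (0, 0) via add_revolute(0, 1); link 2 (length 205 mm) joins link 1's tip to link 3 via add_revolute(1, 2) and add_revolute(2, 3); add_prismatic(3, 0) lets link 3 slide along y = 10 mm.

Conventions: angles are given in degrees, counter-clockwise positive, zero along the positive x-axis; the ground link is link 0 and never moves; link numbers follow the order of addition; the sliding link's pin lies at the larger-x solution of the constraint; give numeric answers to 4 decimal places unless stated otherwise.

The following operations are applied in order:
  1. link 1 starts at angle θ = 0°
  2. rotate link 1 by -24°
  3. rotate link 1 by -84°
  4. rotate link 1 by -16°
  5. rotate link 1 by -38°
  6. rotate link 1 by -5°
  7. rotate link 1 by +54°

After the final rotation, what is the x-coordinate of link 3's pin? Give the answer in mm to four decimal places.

geometry: r = 23 mm, L = 205 mm, e = 10 mm; θ starts at 0°
rotate link 1 by -24°: θ ← 0° -24° = -24°
rotate link 1 by -84°: θ ← -24° -84° = -108°
rotate link 1 by -16°: θ ← -108° -16° = -124°
rotate link 1 by -38°: θ ← -124° -38° = -162°
rotate link 1 by -5°: θ ← -162° -5° = -167°
rotate link 1 by +54°: θ ← -167° +54° = -113°
crank pin P = (r cos θ, r sin θ) = (-8.986816, -21.171612)
h = r sin θ − e = -21.171612 − 10 = -31.171612
x = r cos θ + √(L² − h²) = -8.986816 + 202.616215 = 193.629399

193.6294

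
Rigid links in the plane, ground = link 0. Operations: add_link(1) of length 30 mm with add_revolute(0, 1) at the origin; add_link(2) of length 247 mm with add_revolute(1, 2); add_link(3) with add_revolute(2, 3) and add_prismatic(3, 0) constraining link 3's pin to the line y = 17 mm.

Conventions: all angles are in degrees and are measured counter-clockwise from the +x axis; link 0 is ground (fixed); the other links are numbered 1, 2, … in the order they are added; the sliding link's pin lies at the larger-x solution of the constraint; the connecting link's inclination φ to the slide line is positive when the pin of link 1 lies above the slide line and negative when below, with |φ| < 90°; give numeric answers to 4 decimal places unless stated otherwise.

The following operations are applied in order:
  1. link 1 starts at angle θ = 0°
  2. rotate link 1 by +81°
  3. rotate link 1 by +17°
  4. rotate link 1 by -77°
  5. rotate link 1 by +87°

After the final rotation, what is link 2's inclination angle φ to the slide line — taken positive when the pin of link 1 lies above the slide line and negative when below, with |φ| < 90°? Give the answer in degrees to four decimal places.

geometry: r = 30 mm, L = 247 mm, e = 17 mm; θ starts at 0°
rotate link 1 by +81°: θ ← 0° +81° = 81°
rotate link 1 by +17°: θ ← 81° +17° = 98°
rotate link 1 by -77°: θ ← 98° -77° = 21°
rotate link 1 by +87°: θ ← 21° +87° = 108°
h = r sin θ − e = 28.531695 − 17 = 11.531695
sin φ = h / L = 11.531695 / 247 = 0.04668703
φ = arcsin(0.04668703) = 2.675942°

2.6759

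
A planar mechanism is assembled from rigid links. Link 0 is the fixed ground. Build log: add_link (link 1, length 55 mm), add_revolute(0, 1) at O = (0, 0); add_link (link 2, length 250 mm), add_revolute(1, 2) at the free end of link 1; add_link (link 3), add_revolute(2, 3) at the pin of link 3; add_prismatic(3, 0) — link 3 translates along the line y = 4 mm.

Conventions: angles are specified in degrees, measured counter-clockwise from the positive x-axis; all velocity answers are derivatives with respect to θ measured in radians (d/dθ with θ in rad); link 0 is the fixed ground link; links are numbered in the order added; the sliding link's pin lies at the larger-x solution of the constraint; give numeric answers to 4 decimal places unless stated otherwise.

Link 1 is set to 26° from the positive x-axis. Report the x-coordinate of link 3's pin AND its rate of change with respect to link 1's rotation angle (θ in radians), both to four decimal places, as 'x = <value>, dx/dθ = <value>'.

geometry: r = 55 mm, L = 250 mm, e = 4 mm
crank pin P = (r cos θ, r sin θ) = (49.433673, 24.110413)
h = r sin θ − e = 24.110413 − 4 = 20.110413
x = r cos θ + √(L² − h²) = 49.433673 + 249.189830 = 298.623502
dx/dθ = −r sin θ − h·r cos θ/√(L² − h²) (θ in radians; h = 20.110413) = -28.099868

x = 298.6235, dx/dθ = -28.0999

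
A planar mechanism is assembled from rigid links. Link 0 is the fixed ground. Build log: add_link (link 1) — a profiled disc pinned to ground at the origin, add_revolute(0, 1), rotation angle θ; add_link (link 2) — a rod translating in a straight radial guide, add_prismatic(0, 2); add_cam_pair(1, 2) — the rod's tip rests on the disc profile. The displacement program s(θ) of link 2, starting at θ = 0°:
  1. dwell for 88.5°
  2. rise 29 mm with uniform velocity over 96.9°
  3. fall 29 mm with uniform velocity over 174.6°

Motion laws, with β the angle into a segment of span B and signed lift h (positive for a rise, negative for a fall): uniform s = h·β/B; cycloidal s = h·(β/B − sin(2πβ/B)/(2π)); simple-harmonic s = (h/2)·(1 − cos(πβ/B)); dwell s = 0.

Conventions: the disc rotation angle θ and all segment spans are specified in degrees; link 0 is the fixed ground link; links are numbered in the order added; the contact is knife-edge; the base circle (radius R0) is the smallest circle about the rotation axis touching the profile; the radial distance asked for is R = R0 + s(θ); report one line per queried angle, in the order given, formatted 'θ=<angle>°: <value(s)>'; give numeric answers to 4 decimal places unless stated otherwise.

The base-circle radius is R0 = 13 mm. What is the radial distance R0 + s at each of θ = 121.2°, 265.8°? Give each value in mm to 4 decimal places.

seg 1 [0°–88.5°] dwell: s stays 0.0000
seg 2 [88.5°–185.4°] uniform, h=29: θ=121.2° here. β=32.7, B=96.9. 29·32.7/96.9 = 9.7864 → s = 9.7864
seg 2 [88.5°–185.4°] uniform, h=29: full span → s += 29 → s = 29.0000
seg 3 [185.4°–360°] uniform, h=-29: θ=265.8° here. β=80.4, B=174.6. -29·80.4/174.6 = -13.3540 → s = 15.6460
θ=121.2°: R = R0 + s = 13 + 9.7864 = 22.7864
θ=265.8°: R = R0 + s = 13 + 15.6460 = 28.6460

θ=121.2°: 22.7864
θ=265.8°: 28.6460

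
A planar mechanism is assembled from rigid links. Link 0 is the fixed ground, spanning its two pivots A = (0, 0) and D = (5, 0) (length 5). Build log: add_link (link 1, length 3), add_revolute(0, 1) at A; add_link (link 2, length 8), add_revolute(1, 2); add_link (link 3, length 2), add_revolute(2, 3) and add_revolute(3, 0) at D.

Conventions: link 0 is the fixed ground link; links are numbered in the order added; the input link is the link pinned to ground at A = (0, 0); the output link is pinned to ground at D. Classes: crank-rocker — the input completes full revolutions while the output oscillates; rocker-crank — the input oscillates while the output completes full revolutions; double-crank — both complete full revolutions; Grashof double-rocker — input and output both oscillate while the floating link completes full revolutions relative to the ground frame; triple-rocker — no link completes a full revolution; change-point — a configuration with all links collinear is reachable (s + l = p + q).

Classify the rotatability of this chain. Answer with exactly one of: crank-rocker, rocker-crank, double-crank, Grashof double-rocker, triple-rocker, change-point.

lengths: ground=5, input=3, coupler=8, output=2
sorted: s=2 (shortest), l=8 (longest), p+q=8
s + l = 10 vs p + q = 8
s + l > p + q → non-Grashof → no link fully rotates → triple-rocker

triple-rocker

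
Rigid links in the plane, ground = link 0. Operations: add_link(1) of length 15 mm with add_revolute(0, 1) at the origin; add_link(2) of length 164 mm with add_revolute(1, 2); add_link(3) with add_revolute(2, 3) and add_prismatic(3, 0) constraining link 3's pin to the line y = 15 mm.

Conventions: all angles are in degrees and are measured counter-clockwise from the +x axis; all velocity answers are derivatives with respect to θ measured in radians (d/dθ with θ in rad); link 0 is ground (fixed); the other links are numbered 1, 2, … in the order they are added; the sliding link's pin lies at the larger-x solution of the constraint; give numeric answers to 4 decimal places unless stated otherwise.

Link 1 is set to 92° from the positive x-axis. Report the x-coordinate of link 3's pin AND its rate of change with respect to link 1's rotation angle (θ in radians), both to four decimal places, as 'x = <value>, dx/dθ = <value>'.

geometry: r = 15 mm, L = 164 mm, e = 15 mm
crank pin P = (r cos θ, r sin θ) = (-0.523492, 14.990862)
h = r sin θ − e = 14.990862 − 15 = -0.009138
x = r cos θ + √(L² − h²) = -0.523492 + 164.000000 = 163.476507
dx/dθ = −r sin θ − h·r cos θ/√(L² − h²) (θ in radians; h = -0.009138) = -14.990892

x = 163.4765, dx/dθ = -14.9909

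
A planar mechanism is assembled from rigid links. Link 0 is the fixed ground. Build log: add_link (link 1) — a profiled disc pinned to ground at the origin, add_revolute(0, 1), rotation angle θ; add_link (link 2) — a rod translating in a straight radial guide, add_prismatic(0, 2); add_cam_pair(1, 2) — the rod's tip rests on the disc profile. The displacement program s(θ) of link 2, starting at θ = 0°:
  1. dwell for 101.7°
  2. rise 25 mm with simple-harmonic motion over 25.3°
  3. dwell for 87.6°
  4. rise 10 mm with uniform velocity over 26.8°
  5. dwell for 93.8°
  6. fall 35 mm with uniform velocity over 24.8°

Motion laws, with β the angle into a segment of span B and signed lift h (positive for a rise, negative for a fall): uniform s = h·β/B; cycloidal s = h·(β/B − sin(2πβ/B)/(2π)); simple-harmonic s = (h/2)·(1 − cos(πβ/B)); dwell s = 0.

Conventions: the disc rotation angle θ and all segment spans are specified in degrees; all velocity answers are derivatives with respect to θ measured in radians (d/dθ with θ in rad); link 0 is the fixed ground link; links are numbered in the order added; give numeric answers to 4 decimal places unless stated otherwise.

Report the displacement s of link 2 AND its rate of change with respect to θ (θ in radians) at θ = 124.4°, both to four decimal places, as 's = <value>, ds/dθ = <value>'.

seg 1 [0°–101.7°] dwell: s stays 0.0000
seg 2 [101.7°–127°] simple-harmonic, h=25: θ=124.4° here. β=22.7, B=25.3. 25/2·(1 − cos(π·0.8972)) = 24.3542 → s = 24.3542
velocity in seg [101.7°–127°] (simple-harmonic), θ in radians: β = 22.7° = 0.3962 rad, B = 25.3° = 0.4416 rad; ds/dθ = (πh/(2B)) sin(πβ/B) = (π·25/(2·0.4416)) sin(π·0.8972) = 28.215885 mm/rad

s = 24.3542, ds/dθ = 28.2159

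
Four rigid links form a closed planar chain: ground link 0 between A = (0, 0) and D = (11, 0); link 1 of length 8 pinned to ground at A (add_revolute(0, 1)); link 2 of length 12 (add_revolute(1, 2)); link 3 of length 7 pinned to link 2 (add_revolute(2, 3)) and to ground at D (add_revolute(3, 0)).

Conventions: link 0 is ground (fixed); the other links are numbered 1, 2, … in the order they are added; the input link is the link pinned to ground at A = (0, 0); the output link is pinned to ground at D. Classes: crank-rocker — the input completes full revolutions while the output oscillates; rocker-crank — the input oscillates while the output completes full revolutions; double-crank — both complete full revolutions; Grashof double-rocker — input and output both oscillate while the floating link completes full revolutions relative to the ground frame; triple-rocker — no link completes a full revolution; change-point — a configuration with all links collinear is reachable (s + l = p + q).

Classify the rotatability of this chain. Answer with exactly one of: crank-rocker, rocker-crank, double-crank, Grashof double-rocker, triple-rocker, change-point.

lengths: ground=11, input=8, coupler=12, output=7
sorted: s=7 (shortest), l=12 (longest), p+q=19
s + l = 19 vs p + q = 19
s + l = p + q → change-point (collinear configuration reachable)

change-point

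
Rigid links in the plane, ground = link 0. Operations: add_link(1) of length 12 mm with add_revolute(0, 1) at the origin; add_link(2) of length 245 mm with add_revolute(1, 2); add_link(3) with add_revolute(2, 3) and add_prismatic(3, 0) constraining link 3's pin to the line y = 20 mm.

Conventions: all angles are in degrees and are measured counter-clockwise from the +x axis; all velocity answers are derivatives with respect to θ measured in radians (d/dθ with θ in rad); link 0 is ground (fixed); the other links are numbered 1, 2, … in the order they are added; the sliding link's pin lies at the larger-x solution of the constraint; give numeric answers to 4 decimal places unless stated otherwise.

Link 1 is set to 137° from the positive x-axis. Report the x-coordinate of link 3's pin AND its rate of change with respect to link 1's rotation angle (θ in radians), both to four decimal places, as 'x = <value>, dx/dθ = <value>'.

geometry: r = 12 mm, L = 245 mm, e = 20 mm
crank pin P = (r cos θ, r sin θ) = (-8.776244, 8.183980)
h = r sin θ − e = 8.183980 − 20 = -11.816020
x = r cos θ + √(L² − h²) = -8.776244 + 244.714899 = 235.938654
dx/dθ = −r sin θ − h·r cos θ/√(L² − h²) (θ in radians; h = -11.816020) = -8.607740

x = 235.9387, dx/dθ = -8.6077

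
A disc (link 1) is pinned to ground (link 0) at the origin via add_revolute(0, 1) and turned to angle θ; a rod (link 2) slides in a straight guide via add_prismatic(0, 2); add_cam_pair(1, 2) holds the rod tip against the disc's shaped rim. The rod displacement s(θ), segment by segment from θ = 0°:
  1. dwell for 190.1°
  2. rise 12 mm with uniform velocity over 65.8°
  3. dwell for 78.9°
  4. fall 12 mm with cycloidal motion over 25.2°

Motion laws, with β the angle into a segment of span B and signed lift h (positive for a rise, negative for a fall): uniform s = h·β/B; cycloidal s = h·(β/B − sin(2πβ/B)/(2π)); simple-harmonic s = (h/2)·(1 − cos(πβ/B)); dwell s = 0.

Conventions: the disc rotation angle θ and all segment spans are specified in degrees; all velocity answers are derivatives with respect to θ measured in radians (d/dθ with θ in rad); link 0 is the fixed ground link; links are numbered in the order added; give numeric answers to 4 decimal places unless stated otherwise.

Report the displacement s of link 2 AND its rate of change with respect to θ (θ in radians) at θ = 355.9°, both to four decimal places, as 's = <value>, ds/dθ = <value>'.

segment 1 (0° to 190.1°, dwell): s unchanged at 0.0000
segment 2 (190.1° to 255.9°, uniform, h = 12) is passed completely: s = 0.0000 + (12) = 12.0000
segment 3 (255.9° to 334.8°, dwell): s unchanged at 12.0000
θ = 355.9° falls in segment 4 (334.8° to 360°, cycloidal, h = -12): β = 355.9 − 334.8 = 21.1°, B = 25.2°; Δs = -12·(0.8373 − sin(2π·0.8373)/(2π)) = -11.6773; s = 12.0000 − 11.6773 = 0.3227
velocity in seg [334.8°–360°] (cycloidal), θ in radians: β = 21.1° = 0.3683 rad, B = 25.2° = 0.4398 rad; ds/dθ = (h/B)(1 − cos(2πβ/B)) = ((-12)/0.4398)(1 − cos(2π·0.8373)) = -13.057021 mm/rad

s = 0.3227, ds/dθ = -13.0570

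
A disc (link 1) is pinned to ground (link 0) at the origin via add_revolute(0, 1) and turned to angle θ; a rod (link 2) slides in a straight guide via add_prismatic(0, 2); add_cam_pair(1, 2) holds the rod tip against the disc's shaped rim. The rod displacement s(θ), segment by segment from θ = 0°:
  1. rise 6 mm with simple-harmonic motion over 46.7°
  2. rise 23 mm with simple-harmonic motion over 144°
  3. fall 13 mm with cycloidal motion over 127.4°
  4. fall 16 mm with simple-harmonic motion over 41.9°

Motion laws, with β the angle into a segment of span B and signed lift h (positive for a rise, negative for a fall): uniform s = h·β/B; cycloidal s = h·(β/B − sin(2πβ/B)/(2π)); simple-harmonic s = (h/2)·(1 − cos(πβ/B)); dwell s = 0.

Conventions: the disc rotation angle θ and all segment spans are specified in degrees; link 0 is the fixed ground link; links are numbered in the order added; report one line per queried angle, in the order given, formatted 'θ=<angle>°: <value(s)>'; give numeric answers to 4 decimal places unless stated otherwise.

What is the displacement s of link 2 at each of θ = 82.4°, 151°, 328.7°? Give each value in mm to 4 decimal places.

segment 1 (0° to 46.7°, simple-harmonic, h = 6) is passed completely: s = 0.0000 + (6) = 6.0000
θ = 82.4° falls in segment 2 (46.7° to 190.7°, simple-harmonic, h = 23): β = 82.4 − 46.7 = 35.7°, B = 144°; Δs = 23/2·(1 − cos(π·0.2479)) = 3.3152; s = 6.0000 + 3.3152 = 9.3152
θ = 151° falls in segment 2 (46.7° to 190.7°, simple-harmonic, h = 23): β = 151 − 46.7 = 104.3°, B = 144°; Δs = 23/2·(1 − cos(π·0.7243)) = 18.9496; s = 6.0000 + 18.9496 = 24.9496
segment 2 (46.7° to 190.7°, simple-harmonic, h = 23) is passed completely: s = 6.0000 + (23) = 29.0000
segment 3 (190.7° to 318.1°, cycloidal, h = -13) is passed completely: s = 29.0000 + (-13) = 16.0000
θ = 328.7° falls in segment 4 (318.1° to 360°, simple-harmonic, h = -16): β = 328.7 − 318.1 = 10.6°, B = 41.9°; Δs = -16/2·(1 − cos(π·0.2530)) = -2.3964; s = 16.0000 − 2.3964 = 13.6036

θ=82.4°: 9.3152
θ=151°: 24.9496
θ=328.7°: 13.6036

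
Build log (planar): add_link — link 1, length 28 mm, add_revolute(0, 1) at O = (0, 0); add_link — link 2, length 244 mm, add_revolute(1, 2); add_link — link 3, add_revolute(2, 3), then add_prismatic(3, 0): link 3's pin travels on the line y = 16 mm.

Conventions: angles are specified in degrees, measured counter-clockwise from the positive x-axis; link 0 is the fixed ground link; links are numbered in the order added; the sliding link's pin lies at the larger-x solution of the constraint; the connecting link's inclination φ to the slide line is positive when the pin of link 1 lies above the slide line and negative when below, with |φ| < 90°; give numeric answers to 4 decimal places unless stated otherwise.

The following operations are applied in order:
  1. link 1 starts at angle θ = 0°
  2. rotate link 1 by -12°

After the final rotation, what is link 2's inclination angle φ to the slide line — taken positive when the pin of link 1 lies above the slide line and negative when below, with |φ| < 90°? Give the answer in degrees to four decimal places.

geometry: r = 28 mm, L = 244 mm, e = 16 mm; θ starts at 0°
rotate link 1 by -12°: θ ← 0° -12° = -12°
h = r sin θ − e = -5.821527 − 16 = -21.821527
sin φ = h / L = -21.821527 / 244 = -0.08943249
φ = arcsin(-0.08943249) = -5.130959°

-5.1310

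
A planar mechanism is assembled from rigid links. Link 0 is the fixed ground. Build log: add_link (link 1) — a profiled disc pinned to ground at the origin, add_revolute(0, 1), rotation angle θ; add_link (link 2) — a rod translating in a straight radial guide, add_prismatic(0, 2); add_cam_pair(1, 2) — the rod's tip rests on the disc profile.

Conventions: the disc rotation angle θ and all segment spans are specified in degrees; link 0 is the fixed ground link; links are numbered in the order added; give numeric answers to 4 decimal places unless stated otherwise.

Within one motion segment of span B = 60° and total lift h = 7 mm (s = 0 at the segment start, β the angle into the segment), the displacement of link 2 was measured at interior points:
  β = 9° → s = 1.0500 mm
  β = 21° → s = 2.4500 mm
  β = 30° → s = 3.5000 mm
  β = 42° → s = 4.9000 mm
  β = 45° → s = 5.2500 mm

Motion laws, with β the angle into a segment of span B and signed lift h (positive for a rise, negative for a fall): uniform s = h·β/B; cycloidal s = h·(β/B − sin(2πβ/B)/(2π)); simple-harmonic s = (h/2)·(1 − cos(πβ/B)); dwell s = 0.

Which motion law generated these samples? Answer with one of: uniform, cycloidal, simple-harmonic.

candidates at β/B = r: uniform s = h·r (linear in β); cycloidal s = h·(r − sin(2πr)/(2π)); simple-harmonic s = (h/2)(1 − cos(πr))
β=9°: printed 1.0500 | uniform 1.0500, cycloidal 0.1487, simple-harmonic 0.3815
β=21°: printed 2.4500 | uniform 2.4500, cycloidal 1.5487, simple-harmonic 1.9110
β=30°: printed 3.5000 | uniform 3.5000, cycloidal 3.5000, simple-harmonic 3.5000
β=42°: printed 4.9000 | uniform 4.9000, cycloidal 5.9596, simple-harmonic 5.5572
β=45°: printed 5.2500 | uniform 5.2500, cycloidal 6.3641, simple-harmonic 5.9749
only one law matches every sample → uniform

uniform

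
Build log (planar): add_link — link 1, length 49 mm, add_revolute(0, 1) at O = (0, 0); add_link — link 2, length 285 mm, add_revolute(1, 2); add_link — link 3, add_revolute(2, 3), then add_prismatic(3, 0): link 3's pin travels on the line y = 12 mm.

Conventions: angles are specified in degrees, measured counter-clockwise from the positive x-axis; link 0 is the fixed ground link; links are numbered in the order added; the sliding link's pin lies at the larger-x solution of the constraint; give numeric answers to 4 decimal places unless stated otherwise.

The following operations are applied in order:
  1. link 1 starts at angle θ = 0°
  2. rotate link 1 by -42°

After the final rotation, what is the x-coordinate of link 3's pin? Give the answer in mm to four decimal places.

geometry: r = 49 mm, L = 285 mm, e = 12 mm; θ starts at 0°
rotate link 1 by -42°: θ ← 0° -42° = -42°
crank pin P = (r cos θ, r sin θ) = (36.414096, -32.787400)
h = r sin θ − e = -32.787400 − 12 = -44.787400
x = r cos θ + √(L² − h²) = 36.414096 + 281.458858 = 317.872955

317.8730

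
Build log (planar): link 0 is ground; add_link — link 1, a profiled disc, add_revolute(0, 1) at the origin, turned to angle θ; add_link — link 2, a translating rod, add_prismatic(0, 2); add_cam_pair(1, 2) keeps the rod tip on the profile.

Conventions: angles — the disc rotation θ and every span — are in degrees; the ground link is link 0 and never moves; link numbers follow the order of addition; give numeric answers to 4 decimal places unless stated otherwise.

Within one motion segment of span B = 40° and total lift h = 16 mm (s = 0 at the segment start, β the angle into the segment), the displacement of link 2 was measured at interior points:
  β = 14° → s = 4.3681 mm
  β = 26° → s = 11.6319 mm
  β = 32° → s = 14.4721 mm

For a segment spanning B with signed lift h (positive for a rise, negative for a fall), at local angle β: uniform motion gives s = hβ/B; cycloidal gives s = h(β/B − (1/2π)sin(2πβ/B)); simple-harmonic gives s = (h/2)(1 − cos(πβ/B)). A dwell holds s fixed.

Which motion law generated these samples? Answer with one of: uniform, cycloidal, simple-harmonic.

candidates at β/B = r: uniform s = h·r (linear in β); cycloidal s = h·(r − sin(2πr)/(2π)); simple-harmonic s = (h/2)(1 − cos(πr))
β=14°: printed 4.3681 | uniform 5.6000, cycloidal 3.5399, simple-harmonic 4.3681
β=26°: printed 11.6319 | uniform 10.4000, cycloidal 12.4601, simple-harmonic 11.6319
β=32°: printed 14.4721 | uniform 12.8000, cycloidal 15.2218, simple-harmonic 14.4721
only one law matches every sample → simple-harmonic

simple-harmonic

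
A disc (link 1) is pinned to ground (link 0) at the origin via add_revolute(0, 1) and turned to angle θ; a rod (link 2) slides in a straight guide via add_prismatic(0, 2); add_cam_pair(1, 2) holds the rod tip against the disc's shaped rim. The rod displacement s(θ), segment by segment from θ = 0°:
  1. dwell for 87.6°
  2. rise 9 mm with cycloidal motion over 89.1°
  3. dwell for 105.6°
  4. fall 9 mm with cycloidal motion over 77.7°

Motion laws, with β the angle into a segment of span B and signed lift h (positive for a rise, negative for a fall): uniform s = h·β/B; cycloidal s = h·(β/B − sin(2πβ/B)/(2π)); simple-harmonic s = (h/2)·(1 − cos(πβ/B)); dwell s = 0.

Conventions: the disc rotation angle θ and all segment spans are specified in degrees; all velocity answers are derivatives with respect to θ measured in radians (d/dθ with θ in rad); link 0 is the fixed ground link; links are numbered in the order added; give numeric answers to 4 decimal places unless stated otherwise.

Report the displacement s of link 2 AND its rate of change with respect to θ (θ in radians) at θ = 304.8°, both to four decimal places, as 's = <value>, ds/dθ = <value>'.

segment 1 (0° to 87.6°, dwell): s unchanged at 0.0000
segment 2 (87.6° to 176.7°, cycloidal, h = 9) is passed completely: s = 0.0000 + (9) = 9.0000
segment 3 (176.7° to 282.3°, dwell): s unchanged at 9.0000
θ = 304.8° falls in segment 4 (282.3° to 360°, cycloidal, h = -9): β = 304.8 − 282.3 = 22.5°, B = 77.7°; Δs = -9·(0.2896 − sin(2π·0.2896)/(2π)) = -1.2178; s = 9.0000 − 1.2178 = 7.7822
velocity in seg [282.3°–360°] (cycloidal), θ in radians: β = 22.5° = 0.3927 rad, B = 77.7° = 1.3561 rad; ds/dθ = (h/B)(1 − cos(2πβ/B)) = ((-9)/1.3561)(1 − cos(2π·0.2896)) = -8.269867 mm/rad

s = 7.7822, ds/dθ = -8.2699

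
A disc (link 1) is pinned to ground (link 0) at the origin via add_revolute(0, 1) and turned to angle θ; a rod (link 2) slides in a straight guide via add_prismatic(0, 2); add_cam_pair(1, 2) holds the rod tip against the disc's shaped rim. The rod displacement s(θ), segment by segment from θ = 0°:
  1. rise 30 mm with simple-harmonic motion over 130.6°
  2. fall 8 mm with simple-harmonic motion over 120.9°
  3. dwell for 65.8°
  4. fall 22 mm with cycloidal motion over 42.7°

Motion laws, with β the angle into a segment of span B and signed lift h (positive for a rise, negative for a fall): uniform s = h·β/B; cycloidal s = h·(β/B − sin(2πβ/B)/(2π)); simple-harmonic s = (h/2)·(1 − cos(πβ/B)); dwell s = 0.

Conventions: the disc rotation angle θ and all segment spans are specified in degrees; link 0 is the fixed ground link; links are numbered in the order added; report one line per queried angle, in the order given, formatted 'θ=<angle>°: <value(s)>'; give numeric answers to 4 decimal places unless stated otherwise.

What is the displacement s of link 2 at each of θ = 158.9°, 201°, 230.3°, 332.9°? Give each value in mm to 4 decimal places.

segment 1 (0° to 130.6°, simple-harmonic, h = 30) is passed completely: s = 0.0000 + (30) = 30.0000
θ = 158.9° falls in segment 2 (130.6° to 251.5°, simple-harmonic, h = -8): β = 158.9 − 130.6 = 28.3°, B = 120.9°; Δs = -8/2·(1 − cos(π·0.2341)) = -1.0337; s = 30.0000 − 1.0337 = 28.9663
θ = 201° falls in segment 2 (130.6° to 251.5°, simple-harmonic, h = -8): β = 201 − 130.6 = 70.4°, B = 120.9°; Δs = -8/2·(1 − cos(π·0.5823)) = -5.0227; s = 30.0000 − 5.0227 = 24.9773
θ = 230.3° falls in segment 2 (130.6° to 251.5°, simple-harmonic, h = -8): β = 230.3 − 130.6 = 99.7°, B = 120.9°; Δs = -8/2·(1 − cos(π·0.8246)) = -7.4083; s = 30.0000 − 7.4083 = 22.5917
segment 2 (130.6° to 251.5°, simple-harmonic, h = -8) is passed completely: s = 30.0000 + (-8) = 22.0000
segment 3 (251.5° to 317.3°, dwell): s unchanged at 22.0000
θ = 332.9° falls in segment 4 (317.3° to 360°, cycloidal, h = -22): β = 332.9 − 317.3 = 15.6°, B = 42.7°; Δs = -22·(0.3653 − sin(2π·0.3653)/(2π)) = -5.4160; s = 22.0000 − 5.4160 = 16.5840

θ=158.9°: 28.9663
θ=201°: 24.9773
θ=230.3°: 22.5917
θ=332.9°: 16.5840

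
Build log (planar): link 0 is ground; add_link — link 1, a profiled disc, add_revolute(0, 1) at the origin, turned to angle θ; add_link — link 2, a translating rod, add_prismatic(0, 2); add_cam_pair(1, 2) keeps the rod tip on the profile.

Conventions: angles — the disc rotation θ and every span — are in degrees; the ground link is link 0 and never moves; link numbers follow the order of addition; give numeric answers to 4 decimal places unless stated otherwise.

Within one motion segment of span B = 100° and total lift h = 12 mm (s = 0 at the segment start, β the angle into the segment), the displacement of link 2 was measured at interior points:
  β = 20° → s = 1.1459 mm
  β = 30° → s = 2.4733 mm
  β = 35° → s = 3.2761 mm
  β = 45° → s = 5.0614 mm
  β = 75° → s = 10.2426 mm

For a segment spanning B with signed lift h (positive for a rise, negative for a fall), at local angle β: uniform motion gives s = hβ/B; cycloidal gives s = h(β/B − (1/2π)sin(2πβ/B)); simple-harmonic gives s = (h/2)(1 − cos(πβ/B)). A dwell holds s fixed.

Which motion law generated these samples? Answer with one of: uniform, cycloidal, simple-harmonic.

candidates at β/B = r: uniform s = h·r (linear in β); cycloidal s = h·(r − sin(2πr)/(2π)); simple-harmonic s = (h/2)(1 − cos(πr))
β=20°: printed 1.1459 | uniform 2.4000, cycloidal 0.5836, simple-harmonic 1.1459
β=30°: printed 2.4733 | uniform 3.6000, cycloidal 1.7836, simple-harmonic 2.4733
β=35°: printed 3.2761 | uniform 4.2000, cycloidal 2.6549, simple-harmonic 3.2761
β=45°: printed 5.0614 | uniform 5.4000, cycloidal 4.8098, simple-harmonic 5.0614
β=75°: printed 10.2426 | uniform 9.0000, cycloidal 10.9099, simple-harmonic 10.2426
only one law matches every sample → simple-harmonic

simple-harmonic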